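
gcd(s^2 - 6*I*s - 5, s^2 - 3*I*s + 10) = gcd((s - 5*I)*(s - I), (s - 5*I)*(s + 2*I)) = s - 5*I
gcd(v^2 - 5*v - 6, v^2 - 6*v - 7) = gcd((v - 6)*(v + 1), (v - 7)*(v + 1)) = v + 1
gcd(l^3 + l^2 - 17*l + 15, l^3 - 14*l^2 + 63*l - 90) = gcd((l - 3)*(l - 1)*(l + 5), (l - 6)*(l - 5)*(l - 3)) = l - 3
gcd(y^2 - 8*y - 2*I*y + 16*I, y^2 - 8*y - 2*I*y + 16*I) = y^2 + y*(-8 - 2*I) + 16*I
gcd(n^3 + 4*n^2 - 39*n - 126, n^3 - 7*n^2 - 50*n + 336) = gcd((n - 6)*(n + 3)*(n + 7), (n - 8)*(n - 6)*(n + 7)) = n^2 + n - 42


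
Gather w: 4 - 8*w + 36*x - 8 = -8*w + 36*x - 4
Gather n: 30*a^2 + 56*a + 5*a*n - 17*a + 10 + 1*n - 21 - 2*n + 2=30*a^2 + 39*a + n*(5*a - 1) - 9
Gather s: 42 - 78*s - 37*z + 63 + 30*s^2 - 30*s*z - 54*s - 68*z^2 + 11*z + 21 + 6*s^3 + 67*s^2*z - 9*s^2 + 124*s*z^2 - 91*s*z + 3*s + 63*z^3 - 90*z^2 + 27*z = 6*s^3 + s^2*(67*z + 21) + s*(124*z^2 - 121*z - 129) + 63*z^3 - 158*z^2 + z + 126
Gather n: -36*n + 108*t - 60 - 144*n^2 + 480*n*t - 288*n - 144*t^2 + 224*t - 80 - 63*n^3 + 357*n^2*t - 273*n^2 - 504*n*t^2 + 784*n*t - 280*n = -63*n^3 + n^2*(357*t - 417) + n*(-504*t^2 + 1264*t - 604) - 144*t^2 + 332*t - 140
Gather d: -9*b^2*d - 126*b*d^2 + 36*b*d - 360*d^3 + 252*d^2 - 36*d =-360*d^3 + d^2*(252 - 126*b) + d*(-9*b^2 + 36*b - 36)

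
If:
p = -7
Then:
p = -7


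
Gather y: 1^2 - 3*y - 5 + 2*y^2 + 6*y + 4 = 2*y^2 + 3*y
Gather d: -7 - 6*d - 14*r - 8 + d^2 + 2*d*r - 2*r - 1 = d^2 + d*(2*r - 6) - 16*r - 16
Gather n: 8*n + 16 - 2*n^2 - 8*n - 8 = 8 - 2*n^2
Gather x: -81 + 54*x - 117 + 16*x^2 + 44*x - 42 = 16*x^2 + 98*x - 240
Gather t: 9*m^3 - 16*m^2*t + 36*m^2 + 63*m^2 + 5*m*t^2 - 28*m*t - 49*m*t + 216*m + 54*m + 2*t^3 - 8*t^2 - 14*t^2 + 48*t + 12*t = 9*m^3 + 99*m^2 + 270*m + 2*t^3 + t^2*(5*m - 22) + t*(-16*m^2 - 77*m + 60)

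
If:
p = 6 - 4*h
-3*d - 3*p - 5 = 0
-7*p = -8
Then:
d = -59/21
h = 17/14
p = 8/7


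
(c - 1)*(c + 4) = c^2 + 3*c - 4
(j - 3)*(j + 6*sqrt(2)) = j^2 - 3*j + 6*sqrt(2)*j - 18*sqrt(2)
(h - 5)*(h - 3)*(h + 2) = h^3 - 6*h^2 - h + 30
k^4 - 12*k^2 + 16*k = k*(k - 2)^2*(k + 4)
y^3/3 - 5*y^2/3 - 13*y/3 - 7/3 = (y/3 + 1/3)*(y - 7)*(y + 1)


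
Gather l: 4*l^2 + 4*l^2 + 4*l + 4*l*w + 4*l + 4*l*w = 8*l^2 + l*(8*w + 8)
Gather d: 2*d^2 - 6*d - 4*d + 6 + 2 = 2*d^2 - 10*d + 8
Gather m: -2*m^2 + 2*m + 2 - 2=-2*m^2 + 2*m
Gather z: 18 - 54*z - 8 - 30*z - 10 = -84*z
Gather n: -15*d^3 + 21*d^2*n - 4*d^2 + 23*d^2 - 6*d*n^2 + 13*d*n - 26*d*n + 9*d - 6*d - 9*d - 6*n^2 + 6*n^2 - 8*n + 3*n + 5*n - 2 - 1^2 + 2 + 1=-15*d^3 + 19*d^2 - 6*d*n^2 - 6*d + n*(21*d^2 - 13*d)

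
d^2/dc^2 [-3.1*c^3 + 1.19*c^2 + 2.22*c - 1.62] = 2.38 - 18.6*c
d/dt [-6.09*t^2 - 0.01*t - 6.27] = -12.18*t - 0.01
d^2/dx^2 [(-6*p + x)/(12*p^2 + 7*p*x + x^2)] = 2*((-p - 3*x)*(12*p^2 + 7*p*x + x^2) - (6*p - x)*(7*p + 2*x)^2)/(12*p^2 + 7*p*x + x^2)^3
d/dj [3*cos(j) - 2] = -3*sin(j)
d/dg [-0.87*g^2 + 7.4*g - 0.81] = 7.4 - 1.74*g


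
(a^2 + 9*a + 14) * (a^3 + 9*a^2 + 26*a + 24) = a^5 + 18*a^4 + 121*a^3 + 384*a^2 + 580*a + 336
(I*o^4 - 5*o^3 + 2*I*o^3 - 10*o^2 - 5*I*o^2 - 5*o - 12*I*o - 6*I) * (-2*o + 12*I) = -2*I*o^5 - 2*o^4 - 4*I*o^4 - 4*o^3 - 50*I*o^3 + 70*o^2 - 96*I*o^2 + 144*o - 48*I*o + 72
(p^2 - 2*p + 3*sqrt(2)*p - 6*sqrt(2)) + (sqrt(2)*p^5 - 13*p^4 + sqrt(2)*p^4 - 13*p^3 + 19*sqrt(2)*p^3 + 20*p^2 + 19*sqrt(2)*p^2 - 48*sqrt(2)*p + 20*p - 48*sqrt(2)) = sqrt(2)*p^5 - 13*p^4 + sqrt(2)*p^4 - 13*p^3 + 19*sqrt(2)*p^3 + 21*p^2 + 19*sqrt(2)*p^2 - 45*sqrt(2)*p + 18*p - 54*sqrt(2)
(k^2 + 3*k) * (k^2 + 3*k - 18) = k^4 + 6*k^3 - 9*k^2 - 54*k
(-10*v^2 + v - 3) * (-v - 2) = 10*v^3 + 19*v^2 + v + 6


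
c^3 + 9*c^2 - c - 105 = (c - 3)*(c + 5)*(c + 7)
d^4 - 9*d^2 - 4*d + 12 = (d - 3)*(d - 1)*(d + 2)^2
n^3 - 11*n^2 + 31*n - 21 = (n - 7)*(n - 3)*(n - 1)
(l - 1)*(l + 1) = l^2 - 1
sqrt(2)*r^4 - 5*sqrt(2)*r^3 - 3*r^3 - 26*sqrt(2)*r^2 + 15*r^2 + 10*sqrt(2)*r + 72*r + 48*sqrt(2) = (r - 8)*(r + 3)*(r - 2*sqrt(2))*(sqrt(2)*r + 1)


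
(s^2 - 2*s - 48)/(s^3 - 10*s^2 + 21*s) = (s^2 - 2*s - 48)/(s*(s^2 - 10*s + 21))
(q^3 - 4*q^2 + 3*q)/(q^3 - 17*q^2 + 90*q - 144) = q*(q - 1)/(q^2 - 14*q + 48)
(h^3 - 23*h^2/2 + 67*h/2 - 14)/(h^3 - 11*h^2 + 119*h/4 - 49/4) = 2*(h - 4)/(2*h - 7)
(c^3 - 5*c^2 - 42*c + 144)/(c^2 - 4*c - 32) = (c^2 + 3*c - 18)/(c + 4)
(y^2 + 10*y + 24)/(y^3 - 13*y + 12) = (y + 6)/(y^2 - 4*y + 3)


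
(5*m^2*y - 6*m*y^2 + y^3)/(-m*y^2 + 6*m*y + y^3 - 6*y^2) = (-5*m + y)/(y - 6)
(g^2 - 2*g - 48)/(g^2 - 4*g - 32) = (g + 6)/(g + 4)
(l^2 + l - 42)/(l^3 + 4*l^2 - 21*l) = (l - 6)/(l*(l - 3))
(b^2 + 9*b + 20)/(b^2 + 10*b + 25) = (b + 4)/(b + 5)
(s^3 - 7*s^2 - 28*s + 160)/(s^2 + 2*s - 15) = (s^2 - 12*s + 32)/(s - 3)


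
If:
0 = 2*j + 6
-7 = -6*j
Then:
No Solution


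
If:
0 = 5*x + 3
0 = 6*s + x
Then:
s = 1/10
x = -3/5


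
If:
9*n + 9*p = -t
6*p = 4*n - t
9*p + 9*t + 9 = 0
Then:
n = -3/77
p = 13/77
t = -90/77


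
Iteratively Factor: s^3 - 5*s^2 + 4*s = (s - 1)*(s^2 - 4*s) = s*(s - 1)*(s - 4)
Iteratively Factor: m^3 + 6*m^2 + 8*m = (m + 2)*(m^2 + 4*m) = (m + 2)*(m + 4)*(m)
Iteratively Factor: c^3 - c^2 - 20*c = (c - 5)*(c^2 + 4*c) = c*(c - 5)*(c + 4)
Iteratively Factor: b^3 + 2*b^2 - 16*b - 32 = (b + 2)*(b^2 - 16) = (b + 2)*(b + 4)*(b - 4)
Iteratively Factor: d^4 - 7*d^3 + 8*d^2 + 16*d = (d + 1)*(d^3 - 8*d^2 + 16*d) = d*(d + 1)*(d^2 - 8*d + 16) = d*(d - 4)*(d + 1)*(d - 4)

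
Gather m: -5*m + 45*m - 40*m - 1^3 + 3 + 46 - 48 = 0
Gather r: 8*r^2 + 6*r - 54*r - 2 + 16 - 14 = 8*r^2 - 48*r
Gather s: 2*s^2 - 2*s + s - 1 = 2*s^2 - s - 1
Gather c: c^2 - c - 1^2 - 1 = c^2 - c - 2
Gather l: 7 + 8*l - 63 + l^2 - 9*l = l^2 - l - 56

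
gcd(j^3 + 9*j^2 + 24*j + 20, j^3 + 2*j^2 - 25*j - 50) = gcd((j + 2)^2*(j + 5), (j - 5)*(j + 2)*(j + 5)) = j^2 + 7*j + 10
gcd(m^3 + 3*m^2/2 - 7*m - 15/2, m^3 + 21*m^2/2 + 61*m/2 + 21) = m + 1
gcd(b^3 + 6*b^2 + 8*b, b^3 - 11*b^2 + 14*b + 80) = b + 2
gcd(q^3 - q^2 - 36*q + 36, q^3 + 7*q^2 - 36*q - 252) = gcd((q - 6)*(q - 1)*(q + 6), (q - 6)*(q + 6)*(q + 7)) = q^2 - 36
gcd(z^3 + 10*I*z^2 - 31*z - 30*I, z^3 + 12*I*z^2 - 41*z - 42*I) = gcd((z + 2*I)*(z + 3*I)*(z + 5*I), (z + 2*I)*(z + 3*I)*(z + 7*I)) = z^2 + 5*I*z - 6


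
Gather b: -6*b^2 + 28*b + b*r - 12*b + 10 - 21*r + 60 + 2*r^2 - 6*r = -6*b^2 + b*(r + 16) + 2*r^2 - 27*r + 70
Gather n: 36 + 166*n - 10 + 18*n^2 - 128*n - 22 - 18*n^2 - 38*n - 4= 0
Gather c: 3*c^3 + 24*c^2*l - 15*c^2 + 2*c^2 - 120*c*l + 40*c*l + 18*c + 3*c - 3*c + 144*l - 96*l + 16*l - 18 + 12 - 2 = 3*c^3 + c^2*(24*l - 13) + c*(18 - 80*l) + 64*l - 8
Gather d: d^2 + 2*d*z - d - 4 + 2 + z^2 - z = d^2 + d*(2*z - 1) + z^2 - z - 2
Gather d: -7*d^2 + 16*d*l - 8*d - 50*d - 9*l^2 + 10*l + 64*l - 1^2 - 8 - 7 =-7*d^2 + d*(16*l - 58) - 9*l^2 + 74*l - 16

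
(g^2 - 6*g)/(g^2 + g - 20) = g*(g - 6)/(g^2 + g - 20)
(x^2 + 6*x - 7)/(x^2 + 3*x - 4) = (x + 7)/(x + 4)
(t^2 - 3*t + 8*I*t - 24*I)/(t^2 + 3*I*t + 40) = (t - 3)/(t - 5*I)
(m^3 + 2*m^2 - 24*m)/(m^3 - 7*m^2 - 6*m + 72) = m*(m + 6)/(m^2 - 3*m - 18)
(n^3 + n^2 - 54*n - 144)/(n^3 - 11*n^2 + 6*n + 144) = (n + 6)/(n - 6)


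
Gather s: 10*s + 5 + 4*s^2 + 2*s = 4*s^2 + 12*s + 5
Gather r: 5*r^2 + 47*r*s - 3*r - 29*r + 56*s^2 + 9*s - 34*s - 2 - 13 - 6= 5*r^2 + r*(47*s - 32) + 56*s^2 - 25*s - 21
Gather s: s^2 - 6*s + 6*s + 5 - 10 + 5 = s^2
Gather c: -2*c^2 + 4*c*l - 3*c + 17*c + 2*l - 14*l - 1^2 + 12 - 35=-2*c^2 + c*(4*l + 14) - 12*l - 24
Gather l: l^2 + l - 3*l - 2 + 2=l^2 - 2*l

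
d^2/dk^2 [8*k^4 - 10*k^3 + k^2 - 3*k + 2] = 96*k^2 - 60*k + 2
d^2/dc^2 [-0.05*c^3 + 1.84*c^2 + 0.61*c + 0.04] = 3.68 - 0.3*c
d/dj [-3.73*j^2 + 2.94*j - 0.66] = 2.94 - 7.46*j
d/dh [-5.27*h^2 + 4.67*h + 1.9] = 4.67 - 10.54*h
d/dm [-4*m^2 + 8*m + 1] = 8 - 8*m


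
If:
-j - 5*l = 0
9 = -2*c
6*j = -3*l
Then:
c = -9/2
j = 0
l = 0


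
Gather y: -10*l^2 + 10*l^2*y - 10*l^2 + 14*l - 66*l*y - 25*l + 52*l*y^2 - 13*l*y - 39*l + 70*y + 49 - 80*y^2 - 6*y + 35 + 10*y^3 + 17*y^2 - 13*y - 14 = -20*l^2 - 50*l + 10*y^3 + y^2*(52*l - 63) + y*(10*l^2 - 79*l + 51) + 70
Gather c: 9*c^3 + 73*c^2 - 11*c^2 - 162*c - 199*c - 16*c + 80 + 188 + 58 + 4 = 9*c^3 + 62*c^2 - 377*c + 330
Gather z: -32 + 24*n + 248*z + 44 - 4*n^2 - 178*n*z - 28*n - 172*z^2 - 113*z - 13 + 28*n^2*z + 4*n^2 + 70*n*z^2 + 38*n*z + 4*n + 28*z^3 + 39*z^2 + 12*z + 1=28*z^3 + z^2*(70*n - 133) + z*(28*n^2 - 140*n + 147)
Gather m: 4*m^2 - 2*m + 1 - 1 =4*m^2 - 2*m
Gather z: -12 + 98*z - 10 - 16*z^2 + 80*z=-16*z^2 + 178*z - 22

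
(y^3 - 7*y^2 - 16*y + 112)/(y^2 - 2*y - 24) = (y^2 - 11*y + 28)/(y - 6)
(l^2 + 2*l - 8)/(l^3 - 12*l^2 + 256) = (l - 2)/(l^2 - 16*l + 64)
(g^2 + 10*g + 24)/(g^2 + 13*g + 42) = (g + 4)/(g + 7)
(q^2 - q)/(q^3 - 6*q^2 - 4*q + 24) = q*(q - 1)/(q^3 - 6*q^2 - 4*q + 24)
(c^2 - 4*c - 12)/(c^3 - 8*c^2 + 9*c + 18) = (c + 2)/(c^2 - 2*c - 3)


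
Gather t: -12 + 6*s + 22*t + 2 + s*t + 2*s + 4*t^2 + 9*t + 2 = 8*s + 4*t^2 + t*(s + 31) - 8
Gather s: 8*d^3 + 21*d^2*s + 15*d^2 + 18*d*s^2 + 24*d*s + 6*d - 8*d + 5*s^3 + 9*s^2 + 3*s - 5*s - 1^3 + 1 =8*d^3 + 15*d^2 - 2*d + 5*s^3 + s^2*(18*d + 9) + s*(21*d^2 + 24*d - 2)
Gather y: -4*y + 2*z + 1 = -4*y + 2*z + 1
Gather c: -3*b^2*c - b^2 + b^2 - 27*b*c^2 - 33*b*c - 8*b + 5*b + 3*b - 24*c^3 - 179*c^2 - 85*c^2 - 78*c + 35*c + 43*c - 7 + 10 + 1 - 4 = -24*c^3 + c^2*(-27*b - 264) + c*(-3*b^2 - 33*b)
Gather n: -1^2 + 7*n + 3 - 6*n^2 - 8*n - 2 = -6*n^2 - n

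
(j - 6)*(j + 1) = j^2 - 5*j - 6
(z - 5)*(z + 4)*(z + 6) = z^3 + 5*z^2 - 26*z - 120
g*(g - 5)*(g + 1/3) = g^3 - 14*g^2/3 - 5*g/3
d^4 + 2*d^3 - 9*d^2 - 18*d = d*(d - 3)*(d + 2)*(d + 3)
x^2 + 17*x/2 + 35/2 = (x + 7/2)*(x + 5)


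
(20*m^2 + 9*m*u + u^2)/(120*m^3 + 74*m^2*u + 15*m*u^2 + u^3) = 1/(6*m + u)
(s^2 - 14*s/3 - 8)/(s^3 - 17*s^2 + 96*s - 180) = (s + 4/3)/(s^2 - 11*s + 30)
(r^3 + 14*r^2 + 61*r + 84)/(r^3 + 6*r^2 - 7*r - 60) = (r^2 + 10*r + 21)/(r^2 + 2*r - 15)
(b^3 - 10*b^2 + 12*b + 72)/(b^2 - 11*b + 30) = (b^2 - 4*b - 12)/(b - 5)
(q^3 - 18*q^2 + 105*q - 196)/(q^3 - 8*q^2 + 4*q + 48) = (q^2 - 14*q + 49)/(q^2 - 4*q - 12)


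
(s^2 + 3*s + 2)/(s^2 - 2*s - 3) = (s + 2)/(s - 3)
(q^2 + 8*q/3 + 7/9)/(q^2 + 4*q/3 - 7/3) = (q + 1/3)/(q - 1)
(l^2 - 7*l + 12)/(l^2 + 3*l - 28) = (l - 3)/(l + 7)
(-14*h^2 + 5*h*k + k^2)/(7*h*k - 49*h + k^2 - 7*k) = (-2*h + k)/(k - 7)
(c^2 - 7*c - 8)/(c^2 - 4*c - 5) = (c - 8)/(c - 5)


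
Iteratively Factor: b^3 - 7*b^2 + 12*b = (b)*(b^2 - 7*b + 12) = b*(b - 4)*(b - 3)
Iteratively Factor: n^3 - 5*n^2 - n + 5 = (n - 5)*(n^2 - 1) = (n - 5)*(n - 1)*(n + 1)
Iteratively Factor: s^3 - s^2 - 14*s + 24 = (s - 2)*(s^2 + s - 12) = (s - 2)*(s + 4)*(s - 3)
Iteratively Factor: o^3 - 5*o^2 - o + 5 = (o - 5)*(o^2 - 1) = (o - 5)*(o + 1)*(o - 1)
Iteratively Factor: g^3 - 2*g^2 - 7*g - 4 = (g - 4)*(g^2 + 2*g + 1) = (g - 4)*(g + 1)*(g + 1)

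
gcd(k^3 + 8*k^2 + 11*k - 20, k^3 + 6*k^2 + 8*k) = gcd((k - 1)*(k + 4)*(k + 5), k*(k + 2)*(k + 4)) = k + 4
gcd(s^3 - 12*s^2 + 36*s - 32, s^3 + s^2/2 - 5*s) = s - 2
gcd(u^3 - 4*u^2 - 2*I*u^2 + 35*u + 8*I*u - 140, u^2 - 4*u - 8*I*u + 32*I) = u - 4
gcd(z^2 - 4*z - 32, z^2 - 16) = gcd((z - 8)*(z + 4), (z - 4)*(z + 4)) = z + 4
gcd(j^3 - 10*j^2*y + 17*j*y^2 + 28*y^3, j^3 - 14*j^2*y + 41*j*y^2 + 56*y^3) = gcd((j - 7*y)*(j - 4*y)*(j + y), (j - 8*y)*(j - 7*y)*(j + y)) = -j^2 + 6*j*y + 7*y^2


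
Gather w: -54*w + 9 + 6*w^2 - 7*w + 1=6*w^2 - 61*w + 10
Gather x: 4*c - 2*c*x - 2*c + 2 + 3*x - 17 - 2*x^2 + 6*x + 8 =2*c - 2*x^2 + x*(9 - 2*c) - 7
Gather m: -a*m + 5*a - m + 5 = 5*a + m*(-a - 1) + 5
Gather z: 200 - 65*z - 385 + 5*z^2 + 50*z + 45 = 5*z^2 - 15*z - 140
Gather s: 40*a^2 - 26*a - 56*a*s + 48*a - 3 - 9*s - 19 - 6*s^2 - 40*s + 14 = 40*a^2 + 22*a - 6*s^2 + s*(-56*a - 49) - 8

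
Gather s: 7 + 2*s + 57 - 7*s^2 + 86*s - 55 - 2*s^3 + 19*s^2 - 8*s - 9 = -2*s^3 + 12*s^2 + 80*s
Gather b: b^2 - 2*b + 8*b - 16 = b^2 + 6*b - 16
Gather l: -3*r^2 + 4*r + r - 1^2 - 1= -3*r^2 + 5*r - 2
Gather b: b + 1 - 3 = b - 2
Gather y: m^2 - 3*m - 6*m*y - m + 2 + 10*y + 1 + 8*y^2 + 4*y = m^2 - 4*m + 8*y^2 + y*(14 - 6*m) + 3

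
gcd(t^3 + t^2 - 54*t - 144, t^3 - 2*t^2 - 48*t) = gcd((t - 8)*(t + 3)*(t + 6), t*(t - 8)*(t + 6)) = t^2 - 2*t - 48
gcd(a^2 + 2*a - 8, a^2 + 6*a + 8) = a + 4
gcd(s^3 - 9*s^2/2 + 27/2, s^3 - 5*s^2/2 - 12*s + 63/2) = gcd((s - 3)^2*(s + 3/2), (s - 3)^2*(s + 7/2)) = s^2 - 6*s + 9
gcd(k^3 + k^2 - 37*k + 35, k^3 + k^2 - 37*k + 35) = k^3 + k^2 - 37*k + 35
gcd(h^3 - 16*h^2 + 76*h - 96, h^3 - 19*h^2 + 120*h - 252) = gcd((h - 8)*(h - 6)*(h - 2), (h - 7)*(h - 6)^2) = h - 6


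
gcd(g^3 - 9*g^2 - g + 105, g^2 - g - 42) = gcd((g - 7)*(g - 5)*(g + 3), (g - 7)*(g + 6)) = g - 7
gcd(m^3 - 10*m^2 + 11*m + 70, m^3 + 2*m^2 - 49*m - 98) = m^2 - 5*m - 14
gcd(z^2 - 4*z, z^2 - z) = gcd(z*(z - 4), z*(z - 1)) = z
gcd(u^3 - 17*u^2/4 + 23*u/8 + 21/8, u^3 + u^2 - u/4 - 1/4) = u + 1/2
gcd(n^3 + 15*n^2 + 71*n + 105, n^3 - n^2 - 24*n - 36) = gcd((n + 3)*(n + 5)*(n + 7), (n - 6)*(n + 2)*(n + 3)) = n + 3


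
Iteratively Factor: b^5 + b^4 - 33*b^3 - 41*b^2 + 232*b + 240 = (b + 4)*(b^4 - 3*b^3 - 21*b^2 + 43*b + 60) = (b - 5)*(b + 4)*(b^3 + 2*b^2 - 11*b - 12) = (b - 5)*(b + 1)*(b + 4)*(b^2 + b - 12) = (b - 5)*(b + 1)*(b + 4)^2*(b - 3)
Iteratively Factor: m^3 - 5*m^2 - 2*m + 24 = (m - 4)*(m^2 - m - 6) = (m - 4)*(m + 2)*(m - 3)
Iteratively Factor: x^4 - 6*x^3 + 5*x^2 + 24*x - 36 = (x + 2)*(x^3 - 8*x^2 + 21*x - 18) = (x - 3)*(x + 2)*(x^2 - 5*x + 6) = (x - 3)^2*(x + 2)*(x - 2)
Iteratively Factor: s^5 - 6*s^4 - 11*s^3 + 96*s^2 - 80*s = (s - 5)*(s^4 - s^3 - 16*s^2 + 16*s) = (s - 5)*(s - 1)*(s^3 - 16*s) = (s - 5)*(s - 4)*(s - 1)*(s^2 + 4*s) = (s - 5)*(s - 4)*(s - 1)*(s + 4)*(s)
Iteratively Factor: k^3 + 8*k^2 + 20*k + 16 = (k + 2)*(k^2 + 6*k + 8) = (k + 2)^2*(k + 4)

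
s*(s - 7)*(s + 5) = s^3 - 2*s^2 - 35*s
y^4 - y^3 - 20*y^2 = y^2*(y - 5)*(y + 4)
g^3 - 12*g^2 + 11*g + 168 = (g - 8)*(g - 7)*(g + 3)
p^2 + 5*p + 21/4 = (p + 3/2)*(p + 7/2)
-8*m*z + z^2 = z*(-8*m + z)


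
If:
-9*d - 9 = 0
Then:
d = -1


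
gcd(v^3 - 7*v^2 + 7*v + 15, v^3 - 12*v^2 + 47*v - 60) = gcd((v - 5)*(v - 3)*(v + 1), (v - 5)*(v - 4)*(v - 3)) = v^2 - 8*v + 15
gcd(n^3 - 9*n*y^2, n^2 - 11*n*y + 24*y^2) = -n + 3*y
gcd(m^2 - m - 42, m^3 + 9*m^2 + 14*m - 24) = m + 6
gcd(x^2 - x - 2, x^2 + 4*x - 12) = x - 2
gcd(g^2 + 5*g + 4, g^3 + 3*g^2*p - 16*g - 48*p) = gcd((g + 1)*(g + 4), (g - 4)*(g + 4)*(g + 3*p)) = g + 4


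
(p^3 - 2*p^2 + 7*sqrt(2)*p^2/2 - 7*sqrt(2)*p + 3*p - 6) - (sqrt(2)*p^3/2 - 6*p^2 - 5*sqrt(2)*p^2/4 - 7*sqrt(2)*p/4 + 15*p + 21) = -sqrt(2)*p^3/2 + p^3 + 4*p^2 + 19*sqrt(2)*p^2/4 - 12*p - 21*sqrt(2)*p/4 - 27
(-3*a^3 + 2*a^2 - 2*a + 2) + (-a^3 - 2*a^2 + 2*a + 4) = 6 - 4*a^3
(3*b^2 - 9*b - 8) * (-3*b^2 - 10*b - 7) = -9*b^4 - 3*b^3 + 93*b^2 + 143*b + 56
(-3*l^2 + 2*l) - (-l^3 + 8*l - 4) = l^3 - 3*l^2 - 6*l + 4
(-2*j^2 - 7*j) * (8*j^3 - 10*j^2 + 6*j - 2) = -16*j^5 - 36*j^4 + 58*j^3 - 38*j^2 + 14*j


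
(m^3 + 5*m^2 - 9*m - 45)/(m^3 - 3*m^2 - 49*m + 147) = (m^2 + 8*m + 15)/(m^2 - 49)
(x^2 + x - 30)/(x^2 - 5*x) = (x + 6)/x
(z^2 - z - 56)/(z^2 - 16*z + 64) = (z + 7)/(z - 8)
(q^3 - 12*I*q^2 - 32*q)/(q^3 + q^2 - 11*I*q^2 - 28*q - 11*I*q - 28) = q*(q - 8*I)/(q^2 + q*(1 - 7*I) - 7*I)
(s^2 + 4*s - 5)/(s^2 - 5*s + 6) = (s^2 + 4*s - 5)/(s^2 - 5*s + 6)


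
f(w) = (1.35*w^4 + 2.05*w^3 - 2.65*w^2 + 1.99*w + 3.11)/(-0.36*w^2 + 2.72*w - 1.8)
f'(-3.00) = 4.73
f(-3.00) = -2.07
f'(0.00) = -3.72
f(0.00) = -1.73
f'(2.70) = 38.32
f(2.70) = 34.68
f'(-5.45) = 17.30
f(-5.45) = -28.29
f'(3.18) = 61.06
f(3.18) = 58.15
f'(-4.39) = 11.41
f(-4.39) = -13.12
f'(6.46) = 11947.24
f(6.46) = 3756.35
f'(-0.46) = -2.13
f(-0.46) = -0.48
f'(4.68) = 275.45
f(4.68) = 266.73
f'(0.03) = -3.96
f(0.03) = -1.84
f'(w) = (0.72*w - 2.72)*(1.35*w^4 + 2.05*w^3 - 2.65*w^2 + 1.99*w + 3.11)/(-0.36*w^2 + 2.72*w - 1.8)^2 + (5.4*w^3 + 6.15*w^2 - 5.3*w + 1.99)/(-0.36*w^2 + 2.72*w - 1.8) = (-0.972*w^5 + 10.278*w^4 + 1.432*w^3 - 17.5616*w^2 + 11.7792*w - 12.0412)/(0.1296*w^4 - 1.9584*w^3 + 8.6944*w^2 - 9.792*w + 3.24)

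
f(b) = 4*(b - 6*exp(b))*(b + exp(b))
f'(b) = 4*(1 - 6*exp(b))*(b + exp(b)) + 4*(b - 6*exp(b))*(exp(b) + 1) = -20*b*exp(b) + 8*b - 48*exp(2*b) - 20*exp(b)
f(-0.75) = 3.98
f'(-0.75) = -19.07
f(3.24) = -17259.90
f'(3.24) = -33433.95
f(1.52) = -631.48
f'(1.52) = -1221.73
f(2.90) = -8947.65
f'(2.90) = -17248.76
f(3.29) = -19015.91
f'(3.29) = -36862.69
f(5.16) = -745865.45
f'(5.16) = -1477412.15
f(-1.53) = 14.86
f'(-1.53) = -12.20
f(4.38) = -159895.75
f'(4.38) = -314512.89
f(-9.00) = 324.02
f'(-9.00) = -71.98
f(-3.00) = 38.93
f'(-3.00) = -22.13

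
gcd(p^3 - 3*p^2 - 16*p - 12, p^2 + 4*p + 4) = p + 2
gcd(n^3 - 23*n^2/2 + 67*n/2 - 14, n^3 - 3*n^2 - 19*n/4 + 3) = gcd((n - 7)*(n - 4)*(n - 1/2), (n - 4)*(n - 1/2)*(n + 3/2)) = n^2 - 9*n/2 + 2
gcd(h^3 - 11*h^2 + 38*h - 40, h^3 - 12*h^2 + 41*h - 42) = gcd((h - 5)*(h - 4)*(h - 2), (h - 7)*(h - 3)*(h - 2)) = h - 2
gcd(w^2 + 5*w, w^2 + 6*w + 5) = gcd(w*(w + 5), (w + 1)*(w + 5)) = w + 5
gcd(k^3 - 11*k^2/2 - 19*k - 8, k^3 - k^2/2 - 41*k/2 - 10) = k + 1/2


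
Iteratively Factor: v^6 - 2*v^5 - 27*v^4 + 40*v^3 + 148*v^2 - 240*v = (v - 5)*(v^5 + 3*v^4 - 12*v^3 - 20*v^2 + 48*v) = (v - 5)*(v + 3)*(v^4 - 12*v^2 + 16*v) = (v - 5)*(v - 2)*(v + 3)*(v^3 + 2*v^2 - 8*v) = (v - 5)*(v - 2)*(v + 3)*(v + 4)*(v^2 - 2*v) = (v - 5)*(v - 2)^2*(v + 3)*(v + 4)*(v)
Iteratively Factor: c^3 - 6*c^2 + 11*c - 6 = (c - 2)*(c^2 - 4*c + 3) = (c - 3)*(c - 2)*(c - 1)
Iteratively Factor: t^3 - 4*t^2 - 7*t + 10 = (t - 1)*(t^2 - 3*t - 10) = (t - 1)*(t + 2)*(t - 5)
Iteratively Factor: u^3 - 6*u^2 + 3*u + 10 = (u - 5)*(u^2 - u - 2) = (u - 5)*(u - 2)*(u + 1)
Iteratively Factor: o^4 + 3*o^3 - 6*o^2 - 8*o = (o + 1)*(o^3 + 2*o^2 - 8*o) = (o - 2)*(o + 1)*(o^2 + 4*o) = (o - 2)*(o + 1)*(o + 4)*(o)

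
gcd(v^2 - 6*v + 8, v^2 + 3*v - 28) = v - 4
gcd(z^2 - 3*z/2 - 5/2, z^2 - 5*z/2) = z - 5/2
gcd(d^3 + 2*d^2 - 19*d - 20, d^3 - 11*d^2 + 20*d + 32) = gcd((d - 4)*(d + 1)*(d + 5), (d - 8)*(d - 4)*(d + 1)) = d^2 - 3*d - 4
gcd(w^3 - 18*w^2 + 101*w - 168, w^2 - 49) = w - 7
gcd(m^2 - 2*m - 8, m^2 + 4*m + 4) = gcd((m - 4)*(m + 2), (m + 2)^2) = m + 2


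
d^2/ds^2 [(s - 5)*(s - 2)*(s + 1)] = 6*s - 12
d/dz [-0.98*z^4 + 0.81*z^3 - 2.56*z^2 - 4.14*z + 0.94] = -3.92*z^3 + 2.43*z^2 - 5.12*z - 4.14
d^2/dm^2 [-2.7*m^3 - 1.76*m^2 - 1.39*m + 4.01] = -16.2*m - 3.52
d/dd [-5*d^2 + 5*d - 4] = 5 - 10*d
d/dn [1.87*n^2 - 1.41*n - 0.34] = 3.74*n - 1.41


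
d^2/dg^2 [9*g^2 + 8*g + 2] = 18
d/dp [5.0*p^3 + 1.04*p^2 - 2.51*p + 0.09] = 15.0*p^2 + 2.08*p - 2.51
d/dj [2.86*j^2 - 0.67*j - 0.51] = 5.72*j - 0.67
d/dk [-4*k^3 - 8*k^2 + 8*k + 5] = -12*k^2 - 16*k + 8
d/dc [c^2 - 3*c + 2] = 2*c - 3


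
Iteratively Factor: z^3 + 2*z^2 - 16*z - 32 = (z + 4)*(z^2 - 2*z - 8) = (z + 2)*(z + 4)*(z - 4)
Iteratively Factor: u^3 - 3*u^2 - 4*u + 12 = (u - 3)*(u^2 - 4) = (u - 3)*(u - 2)*(u + 2)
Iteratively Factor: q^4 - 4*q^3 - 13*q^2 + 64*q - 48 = (q + 4)*(q^3 - 8*q^2 + 19*q - 12) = (q - 4)*(q + 4)*(q^2 - 4*q + 3) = (q - 4)*(q - 1)*(q + 4)*(q - 3)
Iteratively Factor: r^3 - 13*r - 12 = (r + 3)*(r^2 - 3*r - 4) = (r - 4)*(r + 3)*(r + 1)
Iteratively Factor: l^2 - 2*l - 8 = (l + 2)*(l - 4)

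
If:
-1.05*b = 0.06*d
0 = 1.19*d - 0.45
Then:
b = -0.02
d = 0.38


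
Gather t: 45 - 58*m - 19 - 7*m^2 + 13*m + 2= -7*m^2 - 45*m + 28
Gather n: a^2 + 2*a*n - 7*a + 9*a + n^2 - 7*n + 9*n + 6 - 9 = a^2 + 2*a + n^2 + n*(2*a + 2) - 3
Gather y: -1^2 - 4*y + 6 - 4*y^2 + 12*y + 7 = -4*y^2 + 8*y + 12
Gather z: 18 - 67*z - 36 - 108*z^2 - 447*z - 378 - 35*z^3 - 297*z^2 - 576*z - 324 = -35*z^3 - 405*z^2 - 1090*z - 720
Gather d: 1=1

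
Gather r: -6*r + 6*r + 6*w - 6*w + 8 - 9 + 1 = 0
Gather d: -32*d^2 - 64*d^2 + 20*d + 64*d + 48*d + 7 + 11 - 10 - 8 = -96*d^2 + 132*d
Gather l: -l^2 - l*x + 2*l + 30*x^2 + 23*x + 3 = -l^2 + l*(2 - x) + 30*x^2 + 23*x + 3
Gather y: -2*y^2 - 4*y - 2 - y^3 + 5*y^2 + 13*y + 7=-y^3 + 3*y^2 + 9*y + 5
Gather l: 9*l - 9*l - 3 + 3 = 0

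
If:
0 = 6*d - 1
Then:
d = 1/6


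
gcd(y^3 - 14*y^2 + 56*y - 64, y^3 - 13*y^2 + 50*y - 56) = y^2 - 6*y + 8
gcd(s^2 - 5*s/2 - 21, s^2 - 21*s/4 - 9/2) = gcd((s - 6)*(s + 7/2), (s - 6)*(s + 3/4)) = s - 6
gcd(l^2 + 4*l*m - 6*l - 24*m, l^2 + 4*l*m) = l + 4*m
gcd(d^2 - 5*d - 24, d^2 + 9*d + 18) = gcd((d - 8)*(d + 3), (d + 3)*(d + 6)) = d + 3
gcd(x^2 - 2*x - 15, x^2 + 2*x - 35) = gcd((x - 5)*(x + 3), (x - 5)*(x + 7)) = x - 5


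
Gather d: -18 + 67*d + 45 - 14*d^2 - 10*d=-14*d^2 + 57*d + 27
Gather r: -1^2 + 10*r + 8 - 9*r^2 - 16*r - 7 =-9*r^2 - 6*r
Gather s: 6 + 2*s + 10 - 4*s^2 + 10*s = -4*s^2 + 12*s + 16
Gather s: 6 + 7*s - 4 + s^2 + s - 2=s^2 + 8*s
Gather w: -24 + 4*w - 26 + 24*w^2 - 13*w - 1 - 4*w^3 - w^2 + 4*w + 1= -4*w^3 + 23*w^2 - 5*w - 50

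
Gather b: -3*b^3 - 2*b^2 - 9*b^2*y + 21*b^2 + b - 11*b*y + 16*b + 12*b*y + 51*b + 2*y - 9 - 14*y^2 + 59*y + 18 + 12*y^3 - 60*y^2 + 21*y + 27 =-3*b^3 + b^2*(19 - 9*y) + b*(y + 68) + 12*y^3 - 74*y^2 + 82*y + 36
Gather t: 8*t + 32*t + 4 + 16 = 40*t + 20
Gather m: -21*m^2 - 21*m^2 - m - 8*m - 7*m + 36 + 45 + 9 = -42*m^2 - 16*m + 90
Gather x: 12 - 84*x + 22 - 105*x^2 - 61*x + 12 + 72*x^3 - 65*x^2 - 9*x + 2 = 72*x^3 - 170*x^2 - 154*x + 48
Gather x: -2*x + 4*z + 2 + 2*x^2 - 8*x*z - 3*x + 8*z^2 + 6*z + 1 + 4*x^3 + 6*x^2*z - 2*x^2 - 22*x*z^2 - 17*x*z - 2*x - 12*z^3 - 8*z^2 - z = 4*x^3 + 6*x^2*z + x*(-22*z^2 - 25*z - 7) - 12*z^3 + 9*z + 3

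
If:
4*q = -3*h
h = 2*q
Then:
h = 0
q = 0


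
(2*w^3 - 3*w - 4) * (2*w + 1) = 4*w^4 + 2*w^3 - 6*w^2 - 11*w - 4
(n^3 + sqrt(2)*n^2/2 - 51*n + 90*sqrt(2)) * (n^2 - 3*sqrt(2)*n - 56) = n^5 - 5*sqrt(2)*n^4/2 - 110*n^3 + 215*sqrt(2)*n^2 + 2316*n - 5040*sqrt(2)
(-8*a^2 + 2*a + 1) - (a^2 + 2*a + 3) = -9*a^2 - 2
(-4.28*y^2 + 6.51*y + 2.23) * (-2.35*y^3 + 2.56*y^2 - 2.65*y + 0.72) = 10.058*y^5 - 26.2553*y^4 + 22.7671*y^3 - 14.6243*y^2 - 1.2223*y + 1.6056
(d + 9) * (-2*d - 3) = -2*d^2 - 21*d - 27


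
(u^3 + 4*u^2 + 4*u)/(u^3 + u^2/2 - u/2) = 2*(u^2 + 4*u + 4)/(2*u^2 + u - 1)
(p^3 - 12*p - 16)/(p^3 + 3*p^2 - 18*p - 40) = (p + 2)/(p + 5)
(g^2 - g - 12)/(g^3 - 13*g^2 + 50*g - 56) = (g + 3)/(g^2 - 9*g + 14)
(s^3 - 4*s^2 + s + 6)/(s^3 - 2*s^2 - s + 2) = (s - 3)/(s - 1)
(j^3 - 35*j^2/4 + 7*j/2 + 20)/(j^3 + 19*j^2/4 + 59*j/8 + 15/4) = 2*(j^2 - 10*j + 16)/(2*j^2 + 7*j + 6)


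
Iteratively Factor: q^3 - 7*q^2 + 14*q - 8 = (q - 2)*(q^2 - 5*q + 4) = (q - 2)*(q - 1)*(q - 4)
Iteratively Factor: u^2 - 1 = (u - 1)*(u + 1)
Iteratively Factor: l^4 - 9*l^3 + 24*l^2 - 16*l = (l)*(l^3 - 9*l^2 + 24*l - 16) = l*(l - 1)*(l^2 - 8*l + 16) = l*(l - 4)*(l - 1)*(l - 4)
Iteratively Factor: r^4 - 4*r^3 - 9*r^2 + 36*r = (r - 4)*(r^3 - 9*r) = (r - 4)*(r + 3)*(r^2 - 3*r) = r*(r - 4)*(r + 3)*(r - 3)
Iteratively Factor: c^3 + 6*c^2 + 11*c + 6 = (c + 3)*(c^2 + 3*c + 2) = (c + 2)*(c + 3)*(c + 1)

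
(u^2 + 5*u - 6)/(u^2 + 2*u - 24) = (u - 1)/(u - 4)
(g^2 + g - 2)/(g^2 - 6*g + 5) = (g + 2)/(g - 5)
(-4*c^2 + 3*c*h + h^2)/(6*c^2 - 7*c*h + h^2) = (-4*c - h)/(6*c - h)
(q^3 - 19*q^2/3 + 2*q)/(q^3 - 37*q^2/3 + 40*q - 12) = q/(q - 6)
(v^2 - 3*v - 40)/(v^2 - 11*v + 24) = (v + 5)/(v - 3)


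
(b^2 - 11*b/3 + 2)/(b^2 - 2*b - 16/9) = 3*(-3*b^2 + 11*b - 6)/(-9*b^2 + 18*b + 16)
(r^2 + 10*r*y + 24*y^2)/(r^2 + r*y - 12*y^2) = (-r - 6*y)/(-r + 3*y)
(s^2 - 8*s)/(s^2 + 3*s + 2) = s*(s - 8)/(s^2 + 3*s + 2)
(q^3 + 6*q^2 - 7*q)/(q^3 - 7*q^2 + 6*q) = (q + 7)/(q - 6)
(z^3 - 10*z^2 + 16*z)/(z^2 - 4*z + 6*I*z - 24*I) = z*(z^2 - 10*z + 16)/(z^2 - 4*z + 6*I*z - 24*I)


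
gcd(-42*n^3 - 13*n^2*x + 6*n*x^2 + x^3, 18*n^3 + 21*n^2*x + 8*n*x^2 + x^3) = 2*n + x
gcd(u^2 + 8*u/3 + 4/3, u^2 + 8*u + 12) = u + 2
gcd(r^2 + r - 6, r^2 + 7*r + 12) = r + 3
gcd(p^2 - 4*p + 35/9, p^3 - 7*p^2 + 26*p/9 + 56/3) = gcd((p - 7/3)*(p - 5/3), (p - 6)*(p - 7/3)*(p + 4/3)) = p - 7/3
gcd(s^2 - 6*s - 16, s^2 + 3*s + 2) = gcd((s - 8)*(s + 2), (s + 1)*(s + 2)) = s + 2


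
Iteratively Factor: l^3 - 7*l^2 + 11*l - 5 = (l - 1)*(l^2 - 6*l + 5) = (l - 5)*(l - 1)*(l - 1)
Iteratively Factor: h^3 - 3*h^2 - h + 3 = (h + 1)*(h^2 - 4*h + 3) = (h - 3)*(h + 1)*(h - 1)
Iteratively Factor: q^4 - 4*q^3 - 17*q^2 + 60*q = (q)*(q^3 - 4*q^2 - 17*q + 60) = q*(q - 5)*(q^2 + q - 12) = q*(q - 5)*(q + 4)*(q - 3)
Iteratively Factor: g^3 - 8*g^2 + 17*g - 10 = (g - 1)*(g^2 - 7*g + 10) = (g - 5)*(g - 1)*(g - 2)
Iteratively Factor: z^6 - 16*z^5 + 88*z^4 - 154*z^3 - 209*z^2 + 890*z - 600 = (z - 1)*(z^5 - 15*z^4 + 73*z^3 - 81*z^2 - 290*z + 600) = (z - 5)*(z - 1)*(z^4 - 10*z^3 + 23*z^2 + 34*z - 120) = (z - 5)*(z - 4)*(z - 1)*(z^3 - 6*z^2 - z + 30) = (z - 5)^2*(z - 4)*(z - 1)*(z^2 - z - 6) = (z - 5)^2*(z - 4)*(z - 1)*(z + 2)*(z - 3)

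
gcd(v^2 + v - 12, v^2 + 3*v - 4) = v + 4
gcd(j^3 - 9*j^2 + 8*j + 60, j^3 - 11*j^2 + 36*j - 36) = j - 6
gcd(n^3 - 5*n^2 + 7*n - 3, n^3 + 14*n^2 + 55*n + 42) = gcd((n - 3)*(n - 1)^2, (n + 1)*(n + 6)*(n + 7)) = 1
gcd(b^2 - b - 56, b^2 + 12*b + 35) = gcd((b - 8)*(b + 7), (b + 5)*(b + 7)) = b + 7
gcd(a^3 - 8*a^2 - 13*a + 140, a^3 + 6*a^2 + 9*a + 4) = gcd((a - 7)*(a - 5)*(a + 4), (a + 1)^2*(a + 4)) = a + 4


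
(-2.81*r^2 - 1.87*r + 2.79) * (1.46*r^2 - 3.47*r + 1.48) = -4.1026*r^4 + 7.0205*r^3 + 6.4035*r^2 - 12.4489*r + 4.1292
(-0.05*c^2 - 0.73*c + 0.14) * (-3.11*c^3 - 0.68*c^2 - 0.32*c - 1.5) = 0.1555*c^5 + 2.3043*c^4 + 0.077*c^3 + 0.2134*c^2 + 1.0502*c - 0.21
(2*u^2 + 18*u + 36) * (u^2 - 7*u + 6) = 2*u^4 + 4*u^3 - 78*u^2 - 144*u + 216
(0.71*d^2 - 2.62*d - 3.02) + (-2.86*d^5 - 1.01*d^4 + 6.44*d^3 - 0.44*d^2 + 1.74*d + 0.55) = -2.86*d^5 - 1.01*d^4 + 6.44*d^3 + 0.27*d^2 - 0.88*d - 2.47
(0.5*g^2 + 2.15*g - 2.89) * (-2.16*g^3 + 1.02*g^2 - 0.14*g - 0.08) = -1.08*g^5 - 4.134*g^4 + 8.3654*g^3 - 3.2888*g^2 + 0.2326*g + 0.2312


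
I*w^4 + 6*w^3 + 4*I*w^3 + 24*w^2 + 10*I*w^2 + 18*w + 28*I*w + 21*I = (w + 3)*(w - 7*I)*(w + I)*(I*w + I)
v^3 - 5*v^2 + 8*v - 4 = (v - 2)^2*(v - 1)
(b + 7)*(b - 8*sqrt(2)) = b^2 - 8*sqrt(2)*b + 7*b - 56*sqrt(2)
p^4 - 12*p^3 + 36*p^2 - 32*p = p*(p - 8)*(p - 2)^2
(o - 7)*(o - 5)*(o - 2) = o^3 - 14*o^2 + 59*o - 70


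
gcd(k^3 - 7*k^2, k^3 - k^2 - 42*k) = k^2 - 7*k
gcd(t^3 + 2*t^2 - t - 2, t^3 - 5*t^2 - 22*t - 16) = t^2 + 3*t + 2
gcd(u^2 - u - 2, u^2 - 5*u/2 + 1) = u - 2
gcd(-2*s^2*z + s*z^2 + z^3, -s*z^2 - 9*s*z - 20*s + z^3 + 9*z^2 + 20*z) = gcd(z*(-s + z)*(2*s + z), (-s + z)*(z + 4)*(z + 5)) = -s + z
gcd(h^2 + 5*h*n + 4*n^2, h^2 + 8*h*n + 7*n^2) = h + n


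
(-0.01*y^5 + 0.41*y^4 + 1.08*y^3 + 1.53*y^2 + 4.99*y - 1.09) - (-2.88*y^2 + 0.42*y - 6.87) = -0.01*y^5 + 0.41*y^4 + 1.08*y^3 + 4.41*y^2 + 4.57*y + 5.78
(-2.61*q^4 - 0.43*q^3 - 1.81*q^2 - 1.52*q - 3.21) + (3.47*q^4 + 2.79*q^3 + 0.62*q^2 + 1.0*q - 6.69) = 0.86*q^4 + 2.36*q^3 - 1.19*q^2 - 0.52*q - 9.9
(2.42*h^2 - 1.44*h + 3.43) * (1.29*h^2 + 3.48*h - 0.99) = 3.1218*h^4 + 6.564*h^3 - 2.9823*h^2 + 13.362*h - 3.3957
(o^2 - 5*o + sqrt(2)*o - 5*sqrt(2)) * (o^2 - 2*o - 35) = o^4 - 7*o^3 + sqrt(2)*o^3 - 25*o^2 - 7*sqrt(2)*o^2 - 25*sqrt(2)*o + 175*o + 175*sqrt(2)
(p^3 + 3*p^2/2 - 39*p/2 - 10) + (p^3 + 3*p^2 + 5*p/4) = 2*p^3 + 9*p^2/2 - 73*p/4 - 10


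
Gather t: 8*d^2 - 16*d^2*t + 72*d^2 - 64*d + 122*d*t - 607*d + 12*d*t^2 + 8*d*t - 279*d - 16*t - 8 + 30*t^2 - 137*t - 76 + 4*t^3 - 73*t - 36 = 80*d^2 - 950*d + 4*t^3 + t^2*(12*d + 30) + t*(-16*d^2 + 130*d - 226) - 120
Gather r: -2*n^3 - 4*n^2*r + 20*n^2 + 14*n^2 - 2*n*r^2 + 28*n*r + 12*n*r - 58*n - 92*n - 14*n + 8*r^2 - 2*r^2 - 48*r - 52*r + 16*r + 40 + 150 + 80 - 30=-2*n^3 + 34*n^2 - 164*n + r^2*(6 - 2*n) + r*(-4*n^2 + 40*n - 84) + 240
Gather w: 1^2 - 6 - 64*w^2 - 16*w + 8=-64*w^2 - 16*w + 3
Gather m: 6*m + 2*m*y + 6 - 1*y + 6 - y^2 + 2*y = m*(2*y + 6) - y^2 + y + 12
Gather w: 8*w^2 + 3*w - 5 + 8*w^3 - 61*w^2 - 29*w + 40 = 8*w^3 - 53*w^2 - 26*w + 35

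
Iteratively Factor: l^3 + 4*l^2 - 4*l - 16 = (l + 2)*(l^2 + 2*l - 8) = (l + 2)*(l + 4)*(l - 2)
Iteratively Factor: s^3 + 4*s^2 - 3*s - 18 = (s + 3)*(s^2 + s - 6) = (s + 3)^2*(s - 2)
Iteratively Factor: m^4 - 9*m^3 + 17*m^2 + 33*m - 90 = (m - 3)*(m^3 - 6*m^2 - m + 30) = (m - 5)*(m - 3)*(m^2 - m - 6) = (m - 5)*(m - 3)^2*(m + 2)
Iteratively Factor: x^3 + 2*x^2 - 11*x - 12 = (x + 1)*(x^2 + x - 12) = (x + 1)*(x + 4)*(x - 3)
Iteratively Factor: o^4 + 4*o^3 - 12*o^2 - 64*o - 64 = (o + 4)*(o^3 - 12*o - 16) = (o - 4)*(o + 4)*(o^2 + 4*o + 4) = (o - 4)*(o + 2)*(o + 4)*(o + 2)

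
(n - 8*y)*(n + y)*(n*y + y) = n^3*y - 7*n^2*y^2 + n^2*y - 8*n*y^3 - 7*n*y^2 - 8*y^3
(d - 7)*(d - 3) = d^2 - 10*d + 21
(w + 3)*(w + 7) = w^2 + 10*w + 21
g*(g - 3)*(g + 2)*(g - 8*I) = g^4 - g^3 - 8*I*g^3 - 6*g^2 + 8*I*g^2 + 48*I*g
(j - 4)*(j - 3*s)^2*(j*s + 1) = j^4*s - 6*j^3*s^2 - 4*j^3*s + j^3 + 9*j^2*s^3 + 24*j^2*s^2 - 6*j^2*s - 4*j^2 - 36*j*s^3 + 9*j*s^2 + 24*j*s - 36*s^2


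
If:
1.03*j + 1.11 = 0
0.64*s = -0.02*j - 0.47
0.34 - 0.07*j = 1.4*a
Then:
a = 0.30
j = -1.08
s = -0.70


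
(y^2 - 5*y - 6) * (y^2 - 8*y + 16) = y^4 - 13*y^3 + 50*y^2 - 32*y - 96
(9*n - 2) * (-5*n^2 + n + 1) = -45*n^3 + 19*n^2 + 7*n - 2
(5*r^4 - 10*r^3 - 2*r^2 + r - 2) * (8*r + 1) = 40*r^5 - 75*r^4 - 26*r^3 + 6*r^2 - 15*r - 2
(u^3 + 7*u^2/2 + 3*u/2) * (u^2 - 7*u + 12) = u^5 - 7*u^4/2 - 11*u^3 + 63*u^2/2 + 18*u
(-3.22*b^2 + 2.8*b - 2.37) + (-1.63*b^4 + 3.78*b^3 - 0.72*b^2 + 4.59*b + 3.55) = -1.63*b^4 + 3.78*b^3 - 3.94*b^2 + 7.39*b + 1.18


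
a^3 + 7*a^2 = a^2*(a + 7)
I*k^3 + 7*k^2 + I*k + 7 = (k - 7*I)*(k + I)*(I*k + 1)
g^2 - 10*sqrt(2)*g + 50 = (g - 5*sqrt(2))^2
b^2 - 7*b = b*(b - 7)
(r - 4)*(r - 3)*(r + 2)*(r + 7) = r^4 + 2*r^3 - 37*r^2 + 10*r + 168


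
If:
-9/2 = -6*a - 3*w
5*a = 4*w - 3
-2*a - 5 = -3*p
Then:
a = 3/13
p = 71/39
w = 27/26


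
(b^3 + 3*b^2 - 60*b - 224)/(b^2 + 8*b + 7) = (b^2 - 4*b - 32)/(b + 1)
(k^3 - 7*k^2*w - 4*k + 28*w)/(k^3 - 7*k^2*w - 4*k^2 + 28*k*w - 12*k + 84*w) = (k - 2)/(k - 6)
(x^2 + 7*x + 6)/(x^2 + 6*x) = (x + 1)/x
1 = 1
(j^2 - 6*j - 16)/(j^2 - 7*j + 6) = (j^2 - 6*j - 16)/(j^2 - 7*j + 6)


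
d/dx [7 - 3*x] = -3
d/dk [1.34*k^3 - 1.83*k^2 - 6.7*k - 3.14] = 4.02*k^2 - 3.66*k - 6.7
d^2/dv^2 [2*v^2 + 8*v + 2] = 4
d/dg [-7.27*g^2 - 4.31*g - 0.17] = -14.54*g - 4.31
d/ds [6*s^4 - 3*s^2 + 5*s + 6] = 24*s^3 - 6*s + 5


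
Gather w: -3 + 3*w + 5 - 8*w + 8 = 10 - 5*w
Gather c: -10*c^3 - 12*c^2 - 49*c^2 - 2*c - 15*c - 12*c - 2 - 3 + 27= -10*c^3 - 61*c^2 - 29*c + 22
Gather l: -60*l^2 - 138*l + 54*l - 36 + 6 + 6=-60*l^2 - 84*l - 24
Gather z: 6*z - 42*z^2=-42*z^2 + 6*z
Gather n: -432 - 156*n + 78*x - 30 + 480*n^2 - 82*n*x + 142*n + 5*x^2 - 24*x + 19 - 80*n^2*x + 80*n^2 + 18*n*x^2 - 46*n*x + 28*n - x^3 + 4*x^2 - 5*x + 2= n^2*(560 - 80*x) + n*(18*x^2 - 128*x + 14) - x^3 + 9*x^2 + 49*x - 441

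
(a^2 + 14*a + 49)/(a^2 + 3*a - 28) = (a + 7)/(a - 4)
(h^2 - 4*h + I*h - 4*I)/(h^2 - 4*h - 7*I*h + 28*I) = (h + I)/(h - 7*I)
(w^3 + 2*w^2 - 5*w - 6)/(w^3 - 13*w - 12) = (w - 2)/(w - 4)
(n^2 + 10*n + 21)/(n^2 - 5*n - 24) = (n + 7)/(n - 8)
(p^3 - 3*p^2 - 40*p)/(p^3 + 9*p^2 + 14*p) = (p^2 - 3*p - 40)/(p^2 + 9*p + 14)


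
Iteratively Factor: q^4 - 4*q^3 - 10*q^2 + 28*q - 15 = (q - 1)*(q^3 - 3*q^2 - 13*q + 15) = (q - 1)*(q + 3)*(q^2 - 6*q + 5) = (q - 1)^2*(q + 3)*(q - 5)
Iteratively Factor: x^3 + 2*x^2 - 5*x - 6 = (x + 3)*(x^2 - x - 2) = (x - 2)*(x + 3)*(x + 1)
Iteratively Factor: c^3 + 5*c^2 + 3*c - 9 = (c - 1)*(c^2 + 6*c + 9) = (c - 1)*(c + 3)*(c + 3)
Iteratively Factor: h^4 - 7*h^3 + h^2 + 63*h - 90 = (h - 2)*(h^3 - 5*h^2 - 9*h + 45) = (h - 2)*(h + 3)*(h^2 - 8*h + 15) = (h - 3)*(h - 2)*(h + 3)*(h - 5)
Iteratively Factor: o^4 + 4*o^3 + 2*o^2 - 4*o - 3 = (o + 1)*(o^3 + 3*o^2 - o - 3) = (o - 1)*(o + 1)*(o^2 + 4*o + 3) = (o - 1)*(o + 1)*(o + 3)*(o + 1)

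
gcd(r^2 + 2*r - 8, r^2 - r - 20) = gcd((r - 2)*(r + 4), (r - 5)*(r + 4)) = r + 4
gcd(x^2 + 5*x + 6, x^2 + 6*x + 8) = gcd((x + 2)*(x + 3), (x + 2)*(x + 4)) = x + 2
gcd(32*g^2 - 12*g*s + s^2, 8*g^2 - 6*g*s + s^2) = -4*g + s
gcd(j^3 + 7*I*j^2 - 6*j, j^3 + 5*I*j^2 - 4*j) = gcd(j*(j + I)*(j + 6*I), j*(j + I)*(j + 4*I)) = j^2 + I*j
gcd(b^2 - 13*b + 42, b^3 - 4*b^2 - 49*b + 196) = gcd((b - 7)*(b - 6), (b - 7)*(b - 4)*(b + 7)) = b - 7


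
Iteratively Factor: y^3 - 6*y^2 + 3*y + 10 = (y + 1)*(y^2 - 7*y + 10) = (y - 5)*(y + 1)*(y - 2)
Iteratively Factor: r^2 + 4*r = (r + 4)*(r)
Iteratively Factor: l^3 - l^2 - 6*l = (l)*(l^2 - l - 6) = l*(l - 3)*(l + 2)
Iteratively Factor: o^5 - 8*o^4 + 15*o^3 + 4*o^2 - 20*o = (o - 2)*(o^4 - 6*o^3 + 3*o^2 + 10*o) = (o - 2)*(o + 1)*(o^3 - 7*o^2 + 10*o) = (o - 5)*(o - 2)*(o + 1)*(o^2 - 2*o) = (o - 5)*(o - 2)^2*(o + 1)*(o)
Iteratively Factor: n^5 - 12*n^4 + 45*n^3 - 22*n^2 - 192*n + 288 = (n + 2)*(n^4 - 14*n^3 + 73*n^2 - 168*n + 144) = (n - 3)*(n + 2)*(n^3 - 11*n^2 + 40*n - 48) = (n - 4)*(n - 3)*(n + 2)*(n^2 - 7*n + 12) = (n - 4)*(n - 3)^2*(n + 2)*(n - 4)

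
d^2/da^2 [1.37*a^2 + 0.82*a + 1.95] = 2.74000000000000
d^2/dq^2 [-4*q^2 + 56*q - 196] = -8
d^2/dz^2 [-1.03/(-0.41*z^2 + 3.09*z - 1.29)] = (-0.346286*z^2 + 2.609814*z + 1.03*(0.82*z - 3.09)*(1.64*z - 6.18) - 1.089534)/(0.41*z^2 - 3.09*z + 1.29)^3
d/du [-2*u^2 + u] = 1 - 4*u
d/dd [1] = 0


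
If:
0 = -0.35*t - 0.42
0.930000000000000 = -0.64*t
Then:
No Solution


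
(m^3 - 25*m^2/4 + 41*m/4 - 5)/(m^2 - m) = m - 21/4 + 5/m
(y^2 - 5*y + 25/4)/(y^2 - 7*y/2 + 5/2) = (y - 5/2)/(y - 1)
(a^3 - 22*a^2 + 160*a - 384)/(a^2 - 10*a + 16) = (a^2 - 14*a + 48)/(a - 2)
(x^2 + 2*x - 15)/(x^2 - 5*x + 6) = (x + 5)/(x - 2)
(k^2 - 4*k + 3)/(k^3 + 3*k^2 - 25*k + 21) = 1/(k + 7)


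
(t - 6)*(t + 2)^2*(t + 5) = t^4 + 3*t^3 - 30*t^2 - 124*t - 120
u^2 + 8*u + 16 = (u + 4)^2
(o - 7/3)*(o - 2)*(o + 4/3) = o^3 - 3*o^2 - 10*o/9 + 56/9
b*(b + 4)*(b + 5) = b^3 + 9*b^2 + 20*b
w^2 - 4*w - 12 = (w - 6)*(w + 2)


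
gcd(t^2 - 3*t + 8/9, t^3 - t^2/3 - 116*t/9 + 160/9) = t - 8/3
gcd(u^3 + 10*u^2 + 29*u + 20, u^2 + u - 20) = u + 5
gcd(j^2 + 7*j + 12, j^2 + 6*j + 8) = j + 4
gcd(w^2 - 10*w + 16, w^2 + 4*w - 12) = w - 2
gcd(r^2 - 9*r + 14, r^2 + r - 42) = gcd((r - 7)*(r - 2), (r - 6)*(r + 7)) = 1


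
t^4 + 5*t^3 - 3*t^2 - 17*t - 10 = (t - 2)*(t + 1)^2*(t + 5)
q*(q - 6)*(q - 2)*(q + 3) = q^4 - 5*q^3 - 12*q^2 + 36*q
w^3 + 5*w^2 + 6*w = w*(w + 2)*(w + 3)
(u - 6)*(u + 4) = u^2 - 2*u - 24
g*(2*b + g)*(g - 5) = 2*b*g^2 - 10*b*g + g^3 - 5*g^2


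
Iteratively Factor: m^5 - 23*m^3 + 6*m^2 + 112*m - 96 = (m + 4)*(m^4 - 4*m^3 - 7*m^2 + 34*m - 24) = (m + 3)*(m + 4)*(m^3 - 7*m^2 + 14*m - 8) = (m - 4)*(m + 3)*(m + 4)*(m^2 - 3*m + 2) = (m - 4)*(m - 1)*(m + 3)*(m + 4)*(m - 2)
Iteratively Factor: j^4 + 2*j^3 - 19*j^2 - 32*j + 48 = (j - 1)*(j^3 + 3*j^2 - 16*j - 48) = (j - 1)*(j + 3)*(j^2 - 16) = (j - 4)*(j - 1)*(j + 3)*(j + 4)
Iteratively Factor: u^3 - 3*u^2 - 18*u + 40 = (u - 5)*(u^2 + 2*u - 8) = (u - 5)*(u + 4)*(u - 2)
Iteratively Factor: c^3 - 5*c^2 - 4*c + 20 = (c - 2)*(c^2 - 3*c - 10) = (c - 5)*(c - 2)*(c + 2)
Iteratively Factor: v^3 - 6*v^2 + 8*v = (v - 2)*(v^2 - 4*v) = v*(v - 2)*(v - 4)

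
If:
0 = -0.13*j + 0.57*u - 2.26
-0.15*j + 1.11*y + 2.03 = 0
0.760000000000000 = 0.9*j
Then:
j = 0.84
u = 4.16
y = -1.71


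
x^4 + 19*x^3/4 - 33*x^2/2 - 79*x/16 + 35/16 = (x - 5/2)*(x - 1/4)*(x + 1/2)*(x + 7)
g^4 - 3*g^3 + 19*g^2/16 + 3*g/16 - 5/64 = (g - 5/2)*(g - 1/2)*(g - 1/4)*(g + 1/4)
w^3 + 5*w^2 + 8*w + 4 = (w + 1)*(w + 2)^2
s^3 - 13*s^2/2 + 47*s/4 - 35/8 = (s - 7/2)*(s - 5/2)*(s - 1/2)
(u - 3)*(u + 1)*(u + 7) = u^3 + 5*u^2 - 17*u - 21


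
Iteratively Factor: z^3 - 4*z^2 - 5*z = (z + 1)*(z^2 - 5*z) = z*(z + 1)*(z - 5)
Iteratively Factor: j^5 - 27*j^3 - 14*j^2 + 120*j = (j + 3)*(j^4 - 3*j^3 - 18*j^2 + 40*j) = j*(j + 3)*(j^3 - 3*j^2 - 18*j + 40) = j*(j - 5)*(j + 3)*(j^2 + 2*j - 8) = j*(j - 5)*(j + 3)*(j + 4)*(j - 2)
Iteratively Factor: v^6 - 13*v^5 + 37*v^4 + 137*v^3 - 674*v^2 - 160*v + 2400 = (v - 5)*(v^5 - 8*v^4 - 3*v^3 + 122*v^2 - 64*v - 480) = (v - 5)*(v + 3)*(v^4 - 11*v^3 + 30*v^2 + 32*v - 160) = (v - 5)*(v - 4)*(v + 3)*(v^3 - 7*v^2 + 2*v + 40) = (v - 5)*(v - 4)^2*(v + 3)*(v^2 - 3*v - 10) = (v - 5)^2*(v - 4)^2*(v + 3)*(v + 2)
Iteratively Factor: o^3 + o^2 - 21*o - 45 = (o + 3)*(o^2 - 2*o - 15) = (o + 3)^2*(o - 5)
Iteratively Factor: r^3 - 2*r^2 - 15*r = (r)*(r^2 - 2*r - 15) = r*(r + 3)*(r - 5)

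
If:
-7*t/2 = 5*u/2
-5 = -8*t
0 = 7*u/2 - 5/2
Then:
No Solution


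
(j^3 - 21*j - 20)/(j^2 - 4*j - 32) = (j^2 - 4*j - 5)/(j - 8)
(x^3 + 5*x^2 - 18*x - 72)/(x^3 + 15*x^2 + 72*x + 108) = (x - 4)/(x + 6)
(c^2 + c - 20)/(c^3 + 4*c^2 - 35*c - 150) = (c - 4)/(c^2 - c - 30)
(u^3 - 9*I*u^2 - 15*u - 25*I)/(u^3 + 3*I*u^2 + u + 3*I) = (u^2 - 10*I*u - 25)/(u^2 + 2*I*u + 3)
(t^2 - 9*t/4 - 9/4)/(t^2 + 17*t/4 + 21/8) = 2*(t - 3)/(2*t + 7)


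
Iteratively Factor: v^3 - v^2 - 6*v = (v)*(v^2 - v - 6) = v*(v + 2)*(v - 3)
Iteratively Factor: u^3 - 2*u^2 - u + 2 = (u - 2)*(u^2 - 1) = (u - 2)*(u + 1)*(u - 1)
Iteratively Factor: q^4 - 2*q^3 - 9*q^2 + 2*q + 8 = (q + 1)*(q^3 - 3*q^2 - 6*q + 8) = (q - 4)*(q + 1)*(q^2 + q - 2) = (q - 4)*(q - 1)*(q + 1)*(q + 2)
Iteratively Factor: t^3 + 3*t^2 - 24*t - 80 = (t + 4)*(t^2 - t - 20) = (t - 5)*(t + 4)*(t + 4)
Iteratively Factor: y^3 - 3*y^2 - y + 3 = (y - 1)*(y^2 - 2*y - 3) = (y - 1)*(y + 1)*(y - 3)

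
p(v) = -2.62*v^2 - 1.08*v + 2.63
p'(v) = -5.24*v - 1.08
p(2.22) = -12.68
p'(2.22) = -12.71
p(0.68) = 0.68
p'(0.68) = -4.64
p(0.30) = 2.07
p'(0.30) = -2.65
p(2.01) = -10.13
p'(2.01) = -11.61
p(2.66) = -18.78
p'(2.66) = -15.02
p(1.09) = -1.66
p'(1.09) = -6.79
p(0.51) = 1.40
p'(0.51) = -3.75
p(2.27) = -13.32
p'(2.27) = -12.97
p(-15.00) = -570.67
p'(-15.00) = 77.52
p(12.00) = -387.61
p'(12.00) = -63.96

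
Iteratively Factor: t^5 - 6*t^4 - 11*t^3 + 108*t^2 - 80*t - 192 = (t + 4)*(t^4 - 10*t^3 + 29*t^2 - 8*t - 48) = (t - 4)*(t + 4)*(t^3 - 6*t^2 + 5*t + 12) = (t - 4)*(t - 3)*(t + 4)*(t^2 - 3*t - 4) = (t - 4)^2*(t - 3)*(t + 4)*(t + 1)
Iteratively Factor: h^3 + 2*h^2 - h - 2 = (h + 1)*(h^2 + h - 2) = (h + 1)*(h + 2)*(h - 1)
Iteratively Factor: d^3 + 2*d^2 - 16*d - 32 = (d - 4)*(d^2 + 6*d + 8) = (d - 4)*(d + 2)*(d + 4)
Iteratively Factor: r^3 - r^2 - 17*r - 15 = (r - 5)*(r^2 + 4*r + 3) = (r - 5)*(r + 3)*(r + 1)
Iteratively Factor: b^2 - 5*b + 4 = (b - 4)*(b - 1)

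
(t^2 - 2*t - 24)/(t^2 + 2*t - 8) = (t - 6)/(t - 2)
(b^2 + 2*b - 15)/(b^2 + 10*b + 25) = (b - 3)/(b + 5)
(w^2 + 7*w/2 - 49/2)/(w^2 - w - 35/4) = 2*(w + 7)/(2*w + 5)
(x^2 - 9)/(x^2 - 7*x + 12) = (x + 3)/(x - 4)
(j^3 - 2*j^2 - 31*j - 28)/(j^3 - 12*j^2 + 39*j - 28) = (j^2 + 5*j + 4)/(j^2 - 5*j + 4)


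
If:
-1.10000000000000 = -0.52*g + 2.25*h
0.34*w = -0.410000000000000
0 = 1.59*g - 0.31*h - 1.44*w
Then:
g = -1.24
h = -0.78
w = -1.21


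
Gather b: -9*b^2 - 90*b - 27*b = -9*b^2 - 117*b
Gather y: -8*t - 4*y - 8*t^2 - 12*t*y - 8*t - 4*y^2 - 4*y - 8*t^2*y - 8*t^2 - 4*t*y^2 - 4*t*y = -16*t^2 - 16*t + y^2*(-4*t - 4) + y*(-8*t^2 - 16*t - 8)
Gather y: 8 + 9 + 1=18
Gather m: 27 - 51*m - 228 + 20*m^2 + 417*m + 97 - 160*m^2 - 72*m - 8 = -140*m^2 + 294*m - 112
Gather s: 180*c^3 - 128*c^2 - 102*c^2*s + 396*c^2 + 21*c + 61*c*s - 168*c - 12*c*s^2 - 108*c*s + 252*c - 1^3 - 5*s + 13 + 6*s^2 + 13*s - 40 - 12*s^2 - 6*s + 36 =180*c^3 + 268*c^2 + 105*c + s^2*(-12*c - 6) + s*(-102*c^2 - 47*c + 2) + 8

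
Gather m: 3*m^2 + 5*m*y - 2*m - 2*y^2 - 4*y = 3*m^2 + m*(5*y - 2) - 2*y^2 - 4*y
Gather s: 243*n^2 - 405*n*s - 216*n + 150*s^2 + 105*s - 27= 243*n^2 - 216*n + 150*s^2 + s*(105 - 405*n) - 27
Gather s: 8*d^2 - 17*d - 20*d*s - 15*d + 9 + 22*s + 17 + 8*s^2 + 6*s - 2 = 8*d^2 - 32*d + 8*s^2 + s*(28 - 20*d) + 24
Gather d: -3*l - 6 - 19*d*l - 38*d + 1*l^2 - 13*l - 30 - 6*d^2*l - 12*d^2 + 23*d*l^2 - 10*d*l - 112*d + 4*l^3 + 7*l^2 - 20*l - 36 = d^2*(-6*l - 12) + d*(23*l^2 - 29*l - 150) + 4*l^3 + 8*l^2 - 36*l - 72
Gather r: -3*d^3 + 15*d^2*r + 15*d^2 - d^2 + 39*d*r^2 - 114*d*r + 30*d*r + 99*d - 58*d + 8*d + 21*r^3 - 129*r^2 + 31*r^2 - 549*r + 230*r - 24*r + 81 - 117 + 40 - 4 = -3*d^3 + 14*d^2 + 49*d + 21*r^3 + r^2*(39*d - 98) + r*(15*d^2 - 84*d - 343)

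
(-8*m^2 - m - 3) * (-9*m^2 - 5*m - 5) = 72*m^4 + 49*m^3 + 72*m^2 + 20*m + 15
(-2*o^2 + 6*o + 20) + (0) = -2*o^2 + 6*o + 20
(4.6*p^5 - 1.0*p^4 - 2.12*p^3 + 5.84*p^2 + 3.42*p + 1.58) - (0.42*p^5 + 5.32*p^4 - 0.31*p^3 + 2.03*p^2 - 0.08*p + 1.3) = 4.18*p^5 - 6.32*p^4 - 1.81*p^3 + 3.81*p^2 + 3.5*p + 0.28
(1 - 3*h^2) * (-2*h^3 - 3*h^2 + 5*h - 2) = 6*h^5 + 9*h^4 - 17*h^3 + 3*h^2 + 5*h - 2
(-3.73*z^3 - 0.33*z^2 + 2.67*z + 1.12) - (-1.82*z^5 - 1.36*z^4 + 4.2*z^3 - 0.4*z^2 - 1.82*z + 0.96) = 1.82*z^5 + 1.36*z^4 - 7.93*z^3 + 0.07*z^2 + 4.49*z + 0.16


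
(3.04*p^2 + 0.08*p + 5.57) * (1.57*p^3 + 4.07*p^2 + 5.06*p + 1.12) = 4.7728*p^5 + 12.4984*p^4 + 24.4529*p^3 + 26.4795*p^2 + 28.2738*p + 6.2384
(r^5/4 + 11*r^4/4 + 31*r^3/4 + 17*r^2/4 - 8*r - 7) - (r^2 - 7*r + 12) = r^5/4 + 11*r^4/4 + 31*r^3/4 + 13*r^2/4 - r - 19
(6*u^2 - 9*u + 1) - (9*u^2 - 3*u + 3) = -3*u^2 - 6*u - 2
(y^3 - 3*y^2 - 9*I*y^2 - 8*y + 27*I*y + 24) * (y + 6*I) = y^4 - 3*y^3 - 3*I*y^3 + 46*y^2 + 9*I*y^2 - 138*y - 48*I*y + 144*I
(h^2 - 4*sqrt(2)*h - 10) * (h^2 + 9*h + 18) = h^4 - 4*sqrt(2)*h^3 + 9*h^3 - 36*sqrt(2)*h^2 + 8*h^2 - 72*sqrt(2)*h - 90*h - 180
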